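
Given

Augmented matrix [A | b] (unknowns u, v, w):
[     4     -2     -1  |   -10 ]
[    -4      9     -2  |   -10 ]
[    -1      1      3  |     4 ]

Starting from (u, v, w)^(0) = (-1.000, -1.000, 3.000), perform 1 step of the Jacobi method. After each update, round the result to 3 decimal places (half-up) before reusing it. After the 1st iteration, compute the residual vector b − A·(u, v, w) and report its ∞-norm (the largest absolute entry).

8.333

Iteration 1:
  u = (-10 - (-2)·-1.000 - (-1)·3.000) / (4) = -2.250
  v = (-10 - (-4)·-1.000 - (-2)·3.000) / (9) = -0.889
  w = (4 - (-1)·-1.000 - (1)·-1.000) / (3) = 1.333
Residual b − A·x = (-1.445, -8.333, -1.360); ∞-norm = 8.333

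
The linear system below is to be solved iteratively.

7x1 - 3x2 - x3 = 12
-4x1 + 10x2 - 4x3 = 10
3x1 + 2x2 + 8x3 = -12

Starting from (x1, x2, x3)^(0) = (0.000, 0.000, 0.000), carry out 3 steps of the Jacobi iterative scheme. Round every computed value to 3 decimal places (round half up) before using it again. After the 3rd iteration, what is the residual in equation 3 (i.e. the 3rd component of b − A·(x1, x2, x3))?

0.818

Iteration 1:
  x1 = (12 - (-3)·0.000 - (-1)·0.000) / (7) = 1.714
  x2 = (10 - (-4)·0.000 - (-4)·0.000) / (10) = 1.000
  x3 = (-12 - (3)·0.000 - (2)·0.000) / (8) = -1.500
Iteration 2:
  x1 = (12 - (-3)·1.000 - (-1)·-1.500) / (7) = 1.929
  x2 = (10 - (-4)·1.714 - (-4)·-1.500) / (10) = 1.086
  x3 = (-12 - (3)·1.714 - (2)·1.000) / (8) = -2.393
Iteration 3:
  x1 = (12 - (-3)·1.086 - (-1)·-2.393) / (7) = 1.838
  x2 = (10 - (-4)·1.929 - (-4)·-2.393) / (10) = 0.814
  x3 = (-12 - (3)·1.929 - (2)·1.086) / (8) = -2.495
Residual b − A·x = (-0.919, -0.768, 0.818)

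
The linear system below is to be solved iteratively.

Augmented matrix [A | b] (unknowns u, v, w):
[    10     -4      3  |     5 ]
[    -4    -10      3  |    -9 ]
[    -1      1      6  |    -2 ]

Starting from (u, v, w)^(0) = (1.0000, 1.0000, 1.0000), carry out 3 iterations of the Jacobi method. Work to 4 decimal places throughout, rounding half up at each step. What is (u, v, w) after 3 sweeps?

(0.8340, 0.4220, -0.2733)

Iteration 1:
  u = (5 - (-4)·1.0000 - (3)·1.0000) / (10) = 0.6000
  v = (-9 - (-4)·1.0000 - (3)·1.0000) / (-10) = 0.8000
  w = (-2 - (-1)·1.0000 - (1)·1.0000) / (6) = -0.3333
Iteration 2:
  u = (5 - (-4)·0.8000 - (3)·-0.3333) / (10) = 0.9200
  v = (-9 - (-4)·0.6000 - (3)·-0.3333) / (-10) = 0.5600
  w = (-2 - (-1)·0.6000 - (1)·0.8000) / (6) = -0.3667
Iteration 3:
  u = (5 - (-4)·0.5600 - (3)·-0.3667) / (10) = 0.8340
  v = (-9 - (-4)·0.9200 - (3)·-0.3667) / (-10) = 0.4220
  w = (-2 - (-1)·0.9200 - (1)·0.5600) / (6) = -0.2733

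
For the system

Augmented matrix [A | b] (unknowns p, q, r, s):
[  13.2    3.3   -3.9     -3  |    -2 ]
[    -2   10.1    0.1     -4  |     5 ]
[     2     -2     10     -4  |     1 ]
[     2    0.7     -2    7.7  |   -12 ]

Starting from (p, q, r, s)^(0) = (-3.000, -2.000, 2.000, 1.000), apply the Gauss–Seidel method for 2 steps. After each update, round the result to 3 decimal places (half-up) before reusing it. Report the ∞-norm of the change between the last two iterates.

1.867

Iteration 1:
  p = (-2 - (3.3)·-2.000 - (-3.9)·2.000 - (-3)·1.000) / (13.2) = 1.167
  q = (5 - (-2)·1.167 - (0.1)·2.000 - (-4)·1.000) / (10.1) = 1.102
  r = (1 - (2)·1.167 - (-2)·1.102 - (-4)·1.000) / (10) = 0.487
  s = (-12 - (2)·1.167 - (0.7)·1.102 - (-2)·0.487) / (7.7) = -1.835
Iteration 2:
  p = (-2 - (3.3)·1.102 - (-3.9)·0.487 - (-3)·-1.835) / (13.2) = -0.700
  q = (5 - (-2)·-0.700 - (0.1)·0.487 - (-4)·-1.835) / (10.1) = -0.375
  r = (1 - (2)·-0.700 - (-2)·-0.375 - (-4)·-1.835) / (10) = -0.569
  s = (-12 - (2)·-0.700 - (0.7)·-0.375 - (-2)·-0.569) / (7.7) = -1.490
Change: (-1.867, -1.477, -1.056, 0.345) → max |·| = 1.867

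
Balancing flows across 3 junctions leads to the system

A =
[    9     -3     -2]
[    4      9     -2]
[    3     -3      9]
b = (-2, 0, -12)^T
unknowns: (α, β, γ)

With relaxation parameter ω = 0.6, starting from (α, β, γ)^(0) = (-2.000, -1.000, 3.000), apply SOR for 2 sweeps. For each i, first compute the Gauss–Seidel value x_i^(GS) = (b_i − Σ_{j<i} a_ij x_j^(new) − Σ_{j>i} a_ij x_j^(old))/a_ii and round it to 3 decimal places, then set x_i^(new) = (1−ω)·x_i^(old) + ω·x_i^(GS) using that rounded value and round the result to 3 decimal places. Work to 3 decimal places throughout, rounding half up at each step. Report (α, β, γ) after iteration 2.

(-0.309, 0.239, -0.456)

Iteration 1:
  α: GS value = (-2 - (-3)·-1.000 - (-2)·3.000) / (9) = 0.111;  α ← (1−ω)·-2.000 + ω·0.111 = -0.733
  β: GS value = (0 - (4)·-0.733 - (-2)·3.000) / (9) = 0.992;  β ← (1−ω)·-1.000 + ω·0.992 = 0.195
  γ: GS value = (-12 - (3)·-0.733 - (-3)·0.195) / (9) = -1.024;  γ ← (1−ω)·3.000 + ω·-1.024 = 0.586
Iteration 2:
  α: GS value = (-2 - (-3)·0.195 - (-2)·0.586) / (9) = -0.027;  α ← (1−ω)·-0.733 + ω·-0.027 = -0.309
  β: GS value = (0 - (4)·-0.309 - (-2)·0.586) / (9) = 0.268;  β ← (1−ω)·0.195 + ω·0.268 = 0.239
  γ: GS value = (-12 - (3)·-0.309 - (-3)·0.239) / (9) = -1.151;  γ ← (1−ω)·0.586 + ω·-1.151 = -0.456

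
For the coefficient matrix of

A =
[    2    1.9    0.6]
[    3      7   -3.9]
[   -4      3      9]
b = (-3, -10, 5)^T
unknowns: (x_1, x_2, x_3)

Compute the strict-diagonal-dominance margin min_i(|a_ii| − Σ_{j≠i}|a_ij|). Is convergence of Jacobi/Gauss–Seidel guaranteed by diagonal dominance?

row 1: |2| − (1.9+0.6) = -0.5
row 2: |7| − (3+3.9) = 0.1
row 3: |9| − (4+3) = 2
minimum over rows = -0.5 → not strictly diagonally dominant

-0.5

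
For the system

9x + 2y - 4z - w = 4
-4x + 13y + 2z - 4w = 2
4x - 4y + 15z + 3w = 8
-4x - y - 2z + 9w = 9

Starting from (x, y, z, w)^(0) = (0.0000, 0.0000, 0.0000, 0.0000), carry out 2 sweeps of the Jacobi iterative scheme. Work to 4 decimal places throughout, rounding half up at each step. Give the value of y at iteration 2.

0.5162

Iteration 1:
  x = (4 - (2)·0.0000 - (-4)·0.0000 - (-1)·0.0000) / (9) = 0.4444
  y = (2 - (-4)·0.0000 - (2)·0.0000 - (-4)·0.0000) / (13) = 0.1538
  z = (8 - (4)·0.0000 - (-4)·0.0000 - (3)·0.0000) / (15) = 0.5333
  w = (9 - (-4)·0.0000 - (-1)·0.0000 - (-2)·0.0000) / (9) = 1.0000
Iteration 2:
  x = (4 - (2)·0.1538 - (-4)·0.5333 - (-1)·1.0000) / (9) = 0.7584
  y = (2 - (-4)·0.4444 - (2)·0.5333 - (-4)·1.0000) / (13) = 0.5162
  z = (8 - (4)·0.4444 - (-4)·0.1538 - (3)·1.0000) / (15) = 0.2558
  w = (9 - (-4)·0.4444 - (-1)·0.1538 - (-2)·0.5333) / (9) = 1.3331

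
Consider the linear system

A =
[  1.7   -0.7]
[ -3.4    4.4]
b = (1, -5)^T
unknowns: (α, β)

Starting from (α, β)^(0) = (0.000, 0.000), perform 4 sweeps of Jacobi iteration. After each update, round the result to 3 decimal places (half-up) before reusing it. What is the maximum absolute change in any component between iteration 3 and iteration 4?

0.149

Iteration 1:
  α = (1 - (-0.7)·0.000) / (1.7) = 0.588
  β = (-5 - (-3.4)·0.000) / (4.4) = -1.136
Iteration 2:
  α = (1 - (-0.7)·-1.136) / (1.7) = 0.120
  β = (-5 - (-3.4)·0.588) / (4.4) = -0.682
Iteration 3:
  α = (1 - (-0.7)·-0.682) / (1.7) = 0.307
  β = (-5 - (-3.4)·0.120) / (4.4) = -1.044
Iteration 4:
  α = (1 - (-0.7)·-1.044) / (1.7) = 0.158
  β = (-5 - (-3.4)·0.307) / (4.4) = -0.899
Change: (-0.149, 0.145) → max |·| = 0.149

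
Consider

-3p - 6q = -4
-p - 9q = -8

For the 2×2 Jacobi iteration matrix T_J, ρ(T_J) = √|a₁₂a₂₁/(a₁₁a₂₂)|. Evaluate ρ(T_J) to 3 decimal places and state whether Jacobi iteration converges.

a₁₂a₂₁/(a₁₁a₂₂) = (-6)·(-1) / ((-3)·(-9)) = 0.222222
ρ = √|0.222222| = √0.222222 = 0.471
ρ < 1, so Jacobi converges

0.471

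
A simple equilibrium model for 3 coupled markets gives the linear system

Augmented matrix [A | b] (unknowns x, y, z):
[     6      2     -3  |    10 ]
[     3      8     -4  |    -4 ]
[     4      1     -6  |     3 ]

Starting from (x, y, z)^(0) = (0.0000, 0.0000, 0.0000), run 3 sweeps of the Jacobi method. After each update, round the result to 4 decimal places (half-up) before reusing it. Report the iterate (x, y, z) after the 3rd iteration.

(2.3889, -0.8298, 0.3264)

Iteration 1:
  x = (10 - (2)·0.0000 - (-3)·0.0000) / (6) = 1.6667
  y = (-4 - (3)·0.0000 - (-4)·0.0000) / (8) = -0.5000
  z = (3 - (4)·0.0000 - (1)·0.0000) / (-6) = -0.5000
Iteration 2:
  x = (10 - (2)·-0.5000 - (-3)·-0.5000) / (6) = 1.5833
  y = (-4 - (3)·1.6667 - (-4)·-0.5000) / (8) = -1.3750
  z = (3 - (4)·1.6667 - (1)·-0.5000) / (-6) = 0.5278
Iteration 3:
  x = (10 - (2)·-1.3750 - (-3)·0.5278) / (6) = 2.3889
  y = (-4 - (3)·1.5833 - (-4)·0.5278) / (8) = -0.8298
  z = (3 - (4)·1.5833 - (1)·-1.3750) / (-6) = 0.3264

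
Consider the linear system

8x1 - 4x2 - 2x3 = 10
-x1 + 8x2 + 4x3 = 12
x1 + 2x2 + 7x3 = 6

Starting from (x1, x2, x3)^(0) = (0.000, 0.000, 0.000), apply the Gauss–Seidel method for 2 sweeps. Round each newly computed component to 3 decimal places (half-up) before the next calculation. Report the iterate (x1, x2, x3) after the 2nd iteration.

(2.129, 1.664, 0.078)

Iteration 1:
  x1 = (10 - (-4)·0.000 - (-2)·0.000) / (8) = 1.250
  x2 = (12 - (-1)·1.250 - (4)·0.000) / (8) = 1.656
  x3 = (6 - (1)·1.250 - (2)·1.656) / (7) = 0.205
Iteration 2:
  x1 = (10 - (-4)·1.656 - (-2)·0.205) / (8) = 2.129
  x2 = (12 - (-1)·2.129 - (4)·0.205) / (8) = 1.664
  x3 = (6 - (1)·2.129 - (2)·1.664) / (7) = 0.078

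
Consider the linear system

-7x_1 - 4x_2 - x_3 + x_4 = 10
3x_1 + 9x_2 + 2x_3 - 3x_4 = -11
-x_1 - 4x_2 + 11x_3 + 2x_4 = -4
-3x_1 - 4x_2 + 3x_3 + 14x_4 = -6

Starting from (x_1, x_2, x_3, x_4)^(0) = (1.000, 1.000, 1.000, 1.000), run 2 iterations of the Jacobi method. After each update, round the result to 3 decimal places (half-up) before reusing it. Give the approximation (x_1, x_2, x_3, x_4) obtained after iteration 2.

(-0.611, -0.583, -1.045, -1.250)

Iteration 1:
  x_1 = (10 - (-4)·1.000 - (-1)·1.000 - (1)·1.000) / (-7) = -2.000
  x_2 = (-11 - (3)·1.000 - (2)·1.000 - (-3)·1.000) / (9) = -1.444
  x_3 = (-4 - (-1)·1.000 - (-4)·1.000 - (2)·1.000) / (11) = -0.091
  x_4 = (-6 - (-3)·1.000 - (-4)·1.000 - (3)·1.000) / (14) = -0.143
Iteration 2:
  x_1 = (10 - (-4)·-1.444 - (-1)·-0.091 - (1)·-0.143) / (-7) = -0.611
  x_2 = (-11 - (3)·-2.000 - (2)·-0.091 - (-3)·-0.143) / (9) = -0.583
  x_3 = (-4 - (-1)·-2.000 - (-4)·-1.444 - (2)·-0.143) / (11) = -1.045
  x_4 = (-6 - (-3)·-2.000 - (-4)·-1.444 - (3)·-0.091) / (14) = -1.250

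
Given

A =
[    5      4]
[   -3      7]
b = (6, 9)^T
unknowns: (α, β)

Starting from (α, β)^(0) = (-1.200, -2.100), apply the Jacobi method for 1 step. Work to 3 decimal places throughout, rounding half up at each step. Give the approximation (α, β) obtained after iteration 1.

Iteration 1:
  α = (6 - (4)·-2.100) / (5) = 2.880
  β = (9 - (-3)·-1.200) / (7) = 0.771

(2.880, 0.771)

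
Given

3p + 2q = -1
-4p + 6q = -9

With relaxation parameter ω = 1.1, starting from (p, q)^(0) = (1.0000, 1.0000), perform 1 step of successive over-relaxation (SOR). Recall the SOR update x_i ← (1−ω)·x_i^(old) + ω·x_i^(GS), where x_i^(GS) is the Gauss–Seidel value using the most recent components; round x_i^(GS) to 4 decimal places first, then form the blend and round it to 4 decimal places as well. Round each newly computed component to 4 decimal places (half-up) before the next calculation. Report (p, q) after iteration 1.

Iteration 1:
  p: GS value = (-1 - (2)·1.0000) / (3) = -1.0000;  p ← (1−ω)·1.0000 + ω·-1.0000 = -1.2000
  q: GS value = (-9 - (-4)·-1.2000) / (6) = -2.3000;  q ← (1−ω)·1.0000 + ω·-2.3000 = -2.6300

(-1.2000, -2.6300)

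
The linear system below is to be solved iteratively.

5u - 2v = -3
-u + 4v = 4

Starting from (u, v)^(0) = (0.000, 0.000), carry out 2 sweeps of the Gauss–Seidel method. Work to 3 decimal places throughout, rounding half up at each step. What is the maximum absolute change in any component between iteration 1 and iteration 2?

0.340

Iteration 1:
  u = (-3 - (-2)·0.000) / (5) = -0.600
  v = (4 - (-1)·-0.600) / (4) = 0.850
Iteration 2:
  u = (-3 - (-2)·0.850) / (5) = -0.260
  v = (4 - (-1)·-0.260) / (4) = 0.935
Change: (0.340, 0.085) → max |·| = 0.340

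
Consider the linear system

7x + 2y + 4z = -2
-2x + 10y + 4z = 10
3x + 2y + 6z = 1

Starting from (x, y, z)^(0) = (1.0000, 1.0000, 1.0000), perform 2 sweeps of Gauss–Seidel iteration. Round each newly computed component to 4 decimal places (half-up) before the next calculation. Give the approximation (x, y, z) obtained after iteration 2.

Iteration 1:
  x = (-2 - (2)·1.0000 - (4)·1.0000) / (7) = -1.1429
  y = (10 - (-2)·-1.1429 - (4)·1.0000) / (10) = 0.3714
  z = (1 - (3)·-1.1429 - (2)·0.3714) / (6) = 0.6143
Iteration 2:
  x = (-2 - (2)·0.3714 - (4)·0.6143) / (7) = -0.7429
  y = (10 - (-2)·-0.7429 - (4)·0.6143) / (10) = 0.6057
  z = (1 - (3)·-0.7429 - (2)·0.6057) / (6) = 0.3362

(-0.7429, 0.6057, 0.3362)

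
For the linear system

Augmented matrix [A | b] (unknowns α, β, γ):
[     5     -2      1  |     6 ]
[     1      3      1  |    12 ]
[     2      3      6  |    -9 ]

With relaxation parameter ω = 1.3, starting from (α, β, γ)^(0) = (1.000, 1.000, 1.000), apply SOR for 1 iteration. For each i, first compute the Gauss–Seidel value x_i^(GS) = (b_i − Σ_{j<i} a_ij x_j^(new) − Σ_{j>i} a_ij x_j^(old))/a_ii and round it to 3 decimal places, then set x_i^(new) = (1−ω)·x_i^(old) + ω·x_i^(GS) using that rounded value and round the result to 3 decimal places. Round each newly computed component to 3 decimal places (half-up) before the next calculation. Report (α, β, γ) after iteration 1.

Iteration 1:
  α: GS value = (6 - (-2)·1.000 - (1)·1.000) / (5) = 1.400;  α ← (1−ω)·1.000 + ω·1.400 = 1.520
  β: GS value = (12 - (1)·1.520 - (1)·1.000) / (3) = 3.160;  β ← (1−ω)·1.000 + ω·3.160 = 3.808
  γ: GS value = (-9 - (2)·1.520 - (3)·3.808) / (6) = -3.911;  γ ← (1−ω)·1.000 + ω·-3.911 = -5.384

(1.520, 3.808, -5.384)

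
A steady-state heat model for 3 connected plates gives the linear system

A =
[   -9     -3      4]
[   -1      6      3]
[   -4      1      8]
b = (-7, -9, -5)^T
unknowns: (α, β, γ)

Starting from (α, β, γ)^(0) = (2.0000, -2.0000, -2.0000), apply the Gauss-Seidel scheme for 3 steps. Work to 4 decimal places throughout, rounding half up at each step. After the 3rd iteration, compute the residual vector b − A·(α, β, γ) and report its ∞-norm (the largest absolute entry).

Iteration 1:
  α = (-7 - (-3)·-2.0000 - (4)·-2.0000) / (-9) = 0.5556
  β = (-9 - (-1)·0.5556 - (3)·-2.0000) / (6) = -0.4074
  γ = (-5 - (-4)·0.5556 - (1)·-0.4074) / (8) = -0.2963
Iteration 2:
  α = (-7 - (-3)·-0.4074 - (4)·-0.2963) / (-9) = 0.7819
  β = (-9 - (-1)·0.7819 - (3)·-0.2963) / (6) = -1.2215
  γ = (-5 - (-4)·0.7819 - (1)·-1.2215) / (8) = -0.0814
Iteration 3:
  α = (-7 - (-3)·-1.2215 - (4)·-0.0814) / (-9) = 1.1488
  β = (-9 - (-1)·1.1488 - (3)·-0.0814) / (6) = -1.2678
  γ = (-5 - (-4)·1.1488 - (1)·-1.2678) / (8) = 0.1079
Residual b − A·x = (-0.8958, -0.5681, -0.0002); ∞-norm = 0.8958

0.8958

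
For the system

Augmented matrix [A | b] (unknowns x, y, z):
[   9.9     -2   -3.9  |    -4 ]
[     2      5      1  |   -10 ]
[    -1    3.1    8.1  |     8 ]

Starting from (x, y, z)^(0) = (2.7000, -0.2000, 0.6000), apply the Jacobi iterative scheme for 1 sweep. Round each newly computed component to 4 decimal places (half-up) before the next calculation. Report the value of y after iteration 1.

Iteration 1:
  x = (-4 - (-2)·-0.2000 - (-3.9)·0.6000) / (9.9) = -0.2081
  y = (-10 - (2)·2.7000 - (1)·0.6000) / (5) = -3.2000
  z = (8 - (-1)·2.7000 - (3.1)·-0.2000) / (8.1) = 1.3975

-3.2000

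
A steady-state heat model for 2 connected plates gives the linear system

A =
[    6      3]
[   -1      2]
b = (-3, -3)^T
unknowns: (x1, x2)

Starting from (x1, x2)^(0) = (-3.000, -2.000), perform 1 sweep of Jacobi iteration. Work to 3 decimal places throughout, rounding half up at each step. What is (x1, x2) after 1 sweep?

Iteration 1:
  x1 = (-3 - (3)·-2.000) / (6) = 0.500
  x2 = (-3 - (-1)·-3.000) / (2) = -3.000

(0.500, -3.000)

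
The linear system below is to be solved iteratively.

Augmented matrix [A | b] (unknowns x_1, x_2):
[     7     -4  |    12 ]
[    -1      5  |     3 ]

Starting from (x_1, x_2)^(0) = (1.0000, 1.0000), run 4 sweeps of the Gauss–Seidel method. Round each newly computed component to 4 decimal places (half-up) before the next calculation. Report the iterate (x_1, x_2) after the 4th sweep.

Iteration 1:
  x_1 = (12 - (-4)·1.0000) / (7) = 2.2857
  x_2 = (3 - (-1)·2.2857) / (5) = 1.0571
Iteration 2:
  x_1 = (12 - (-4)·1.0571) / (7) = 2.3183
  x_2 = (3 - (-1)·2.3183) / (5) = 1.0637
Iteration 3:
  x_1 = (12 - (-4)·1.0637) / (7) = 2.3221
  x_2 = (3 - (-1)·2.3221) / (5) = 1.0644
Iteration 4:
  x_1 = (12 - (-4)·1.0644) / (7) = 2.3225
  x_2 = (3 - (-1)·2.3225) / (5) = 1.0645

(2.3225, 1.0645)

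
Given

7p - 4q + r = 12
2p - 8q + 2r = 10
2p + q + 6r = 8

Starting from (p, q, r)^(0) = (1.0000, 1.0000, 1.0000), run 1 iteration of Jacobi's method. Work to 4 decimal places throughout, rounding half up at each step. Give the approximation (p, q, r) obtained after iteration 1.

(2.1429, -0.7500, 0.8333)

Iteration 1:
  p = (12 - (-4)·1.0000 - (1)·1.0000) / (7) = 2.1429
  q = (10 - (2)·1.0000 - (2)·1.0000) / (-8) = -0.7500
  r = (8 - (2)·1.0000 - (1)·1.0000) / (6) = 0.8333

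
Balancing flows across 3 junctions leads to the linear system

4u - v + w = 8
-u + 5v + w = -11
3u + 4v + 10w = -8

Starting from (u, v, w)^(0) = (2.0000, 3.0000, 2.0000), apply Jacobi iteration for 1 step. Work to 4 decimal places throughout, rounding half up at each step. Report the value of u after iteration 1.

Iteration 1:
  u = (8 - (-1)·3.0000 - (1)·2.0000) / (4) = 2.2500
  v = (-11 - (-1)·2.0000 - (1)·2.0000) / (5) = -2.2000
  w = (-8 - (3)·2.0000 - (4)·3.0000) / (10) = -2.6000

2.2500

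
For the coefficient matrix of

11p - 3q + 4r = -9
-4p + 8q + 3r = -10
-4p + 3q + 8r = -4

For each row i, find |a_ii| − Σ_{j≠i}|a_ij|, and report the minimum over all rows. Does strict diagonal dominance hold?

1

row 1: |11| − (3+4) = 4
row 2: |8| − (4+3) = 1
row 3: |8| − (4+3) = 1
minimum over rows = 1 → strictly diagonally dominant (convergence guaranteed)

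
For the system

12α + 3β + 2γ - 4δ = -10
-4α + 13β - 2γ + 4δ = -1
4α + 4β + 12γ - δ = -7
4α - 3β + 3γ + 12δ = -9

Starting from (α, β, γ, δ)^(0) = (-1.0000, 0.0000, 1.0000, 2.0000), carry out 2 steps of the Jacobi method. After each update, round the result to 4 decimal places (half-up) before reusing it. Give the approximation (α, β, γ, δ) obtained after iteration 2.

(-0.8301, 0.0128, -0.2457, -0.8296)

Iteration 1:
  α = (-10 - (3)·0.0000 - (2)·1.0000 - (-4)·2.0000) / (12) = -0.3333
  β = (-1 - (-4)·-1.0000 - (-2)·1.0000 - (4)·2.0000) / (13) = -0.8462
  γ = (-7 - (4)·-1.0000 - (4)·0.0000 - (-1)·2.0000) / (12) = -0.0833
  δ = (-9 - (4)·-1.0000 - (-3)·0.0000 - (3)·1.0000) / (12) = -0.6667
Iteration 2:
  α = (-10 - (3)·-0.8462 - (2)·-0.0833 - (-4)·-0.6667) / (12) = -0.8301
  β = (-1 - (-4)·-0.3333 - (-2)·-0.0833 - (4)·-0.6667) / (13) = 0.0128
  γ = (-7 - (4)·-0.3333 - (4)·-0.8462 - (-1)·-0.6667) / (12) = -0.2457
  δ = (-9 - (4)·-0.3333 - (-3)·-0.8462 - (3)·-0.0833) / (12) = -0.8296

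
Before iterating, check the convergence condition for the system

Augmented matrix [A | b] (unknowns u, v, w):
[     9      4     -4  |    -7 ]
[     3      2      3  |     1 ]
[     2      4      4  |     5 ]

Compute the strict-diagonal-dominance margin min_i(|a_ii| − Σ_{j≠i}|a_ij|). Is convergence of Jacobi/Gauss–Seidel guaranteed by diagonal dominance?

-4

row 1: |9| − (4+4) = 1
row 2: |2| − (3+3) = -4
row 3: |4| − (2+4) = -2
minimum over rows = -4 → not strictly diagonally dominant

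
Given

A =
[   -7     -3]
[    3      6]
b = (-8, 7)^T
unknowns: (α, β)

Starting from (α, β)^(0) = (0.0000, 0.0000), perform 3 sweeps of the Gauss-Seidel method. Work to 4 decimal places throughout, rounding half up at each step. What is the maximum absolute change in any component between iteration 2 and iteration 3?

Iteration 1:
  α = (-8 - (-3)·0.0000) / (-7) = 1.1429
  β = (7 - (3)·1.1429) / (6) = 0.5952
Iteration 2:
  α = (-8 - (-3)·0.5952) / (-7) = 0.8878
  β = (7 - (3)·0.8878) / (6) = 0.7228
Iteration 3:
  α = (-8 - (-3)·0.7228) / (-7) = 0.8331
  β = (7 - (3)·0.8331) / (6) = 0.7501
Change: (-0.0547, 0.0273) → max |·| = 0.0547

0.0547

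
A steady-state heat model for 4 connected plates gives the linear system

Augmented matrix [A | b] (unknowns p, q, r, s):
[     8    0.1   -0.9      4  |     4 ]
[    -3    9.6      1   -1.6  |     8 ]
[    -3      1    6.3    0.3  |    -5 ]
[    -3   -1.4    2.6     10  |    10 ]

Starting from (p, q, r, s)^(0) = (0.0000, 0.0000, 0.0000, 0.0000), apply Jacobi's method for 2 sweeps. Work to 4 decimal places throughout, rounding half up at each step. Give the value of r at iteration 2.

Iteration 1:
  p = (4 - (0.1)·0.0000 - (-0.9)·0.0000 - (4)·0.0000) / (8) = 0.5000
  q = (8 - (-3)·0.0000 - (1)·0.0000 - (-1.6)·0.0000) / (9.6) = 0.8333
  r = (-5 - (-3)·0.0000 - (1)·0.0000 - (0.3)·0.0000) / (6.3) = -0.7937
  s = (10 - (-3)·0.0000 - (-1.4)·0.0000 - (2.6)·0.0000) / (10) = 1.0000
Iteration 2:
  p = (4 - (0.1)·0.8333 - (-0.9)·-0.7937 - (4)·1.0000) / (8) = -0.0997
  q = (8 - (-3)·0.5000 - (1)·-0.7937 - (-1.6)·1.0000) / (9.6) = 1.2389
  r = (-5 - (-3)·0.5000 - (1)·0.8333 - (0.3)·1.0000) / (6.3) = -0.7354
  s = (10 - (-3)·0.5000 - (-1.4)·0.8333 - (2.6)·-0.7937) / (10) = 1.4730

-0.7354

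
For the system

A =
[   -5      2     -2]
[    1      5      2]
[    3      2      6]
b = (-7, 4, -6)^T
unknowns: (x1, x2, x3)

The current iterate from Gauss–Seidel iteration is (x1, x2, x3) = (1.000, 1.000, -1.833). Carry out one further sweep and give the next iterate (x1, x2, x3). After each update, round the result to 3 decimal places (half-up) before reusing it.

(2.533, 1.027, -2.609)

One sweep:
  x1 = (-7 - (2)·1.000 - (-2)·-1.833) / (-5) = 2.533
  x2 = (4 - (1)·2.533 - (2)·-1.833) / (5) = 1.027
  x3 = (-6 - (3)·2.533 - (2)·1.027) / (6) = -2.609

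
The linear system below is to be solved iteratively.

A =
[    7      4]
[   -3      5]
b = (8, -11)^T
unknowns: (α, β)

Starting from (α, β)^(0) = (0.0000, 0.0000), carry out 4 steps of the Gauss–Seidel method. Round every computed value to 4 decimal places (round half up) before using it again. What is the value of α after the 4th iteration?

1.8132

Iteration 1:
  α = (8 - (4)·0.0000) / (7) = 1.1429
  β = (-11 - (-3)·1.1429) / (5) = -1.5143
Iteration 2:
  α = (8 - (4)·-1.5143) / (7) = 2.0082
  β = (-11 - (-3)·2.0082) / (5) = -0.9951
Iteration 3:
  α = (8 - (4)·-0.9951) / (7) = 1.7115
  β = (-11 - (-3)·1.7115) / (5) = -1.1731
Iteration 4:
  α = (8 - (4)·-1.1731) / (7) = 1.8132
  β = (-11 - (-3)·1.8132) / (5) = -1.1121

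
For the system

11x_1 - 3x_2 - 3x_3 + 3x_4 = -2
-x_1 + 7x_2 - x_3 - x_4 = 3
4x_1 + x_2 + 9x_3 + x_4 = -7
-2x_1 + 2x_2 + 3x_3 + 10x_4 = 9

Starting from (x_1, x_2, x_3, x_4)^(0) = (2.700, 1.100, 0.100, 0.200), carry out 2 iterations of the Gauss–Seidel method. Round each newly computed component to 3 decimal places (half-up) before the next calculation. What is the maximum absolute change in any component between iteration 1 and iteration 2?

0.682

Iteration 1:
  x_1 = (-2 - (-3)·1.100 - (-3)·0.100 - (3)·0.200) / (11) = 0.091
  x_2 = (3 - (-1)·0.091 - (-1)·0.100 - (-1)·0.200) / (7) = 0.484
  x_3 = (-7 - (4)·0.091 - (1)·0.484 - (1)·0.200) / (9) = -0.894
  x_4 = (9 - (-2)·0.091 - (2)·0.484 - (3)·-0.894) / (10) = 1.090
Iteration 2:
  x_1 = (-2 - (-3)·0.484 - (-3)·-0.894 - (3)·1.090) / (11) = -0.591
  x_2 = (3 - (-1)·-0.591 - (-1)·-0.894 - (-1)·1.090) / (7) = 0.372
  x_3 = (-7 - (4)·-0.591 - (1)·0.372 - (1)·1.090) / (9) = -0.678
  x_4 = (9 - (-2)·-0.591 - (2)·0.372 - (3)·-0.678) / (10) = 0.911
Change: (-0.682, -0.112, 0.216, -0.179) → max |·| = 0.682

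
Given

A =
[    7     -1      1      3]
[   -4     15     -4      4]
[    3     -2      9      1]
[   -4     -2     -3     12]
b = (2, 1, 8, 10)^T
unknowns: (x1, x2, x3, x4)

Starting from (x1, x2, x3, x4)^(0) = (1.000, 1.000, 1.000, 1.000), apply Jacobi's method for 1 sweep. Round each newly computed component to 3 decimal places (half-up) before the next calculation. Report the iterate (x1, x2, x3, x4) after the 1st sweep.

Iteration 1:
  x1 = (2 - (-1)·1.000 - (1)·1.000 - (3)·1.000) / (7) = -0.143
  x2 = (1 - (-4)·1.000 - (-4)·1.000 - (4)·1.000) / (15) = 0.333
  x3 = (8 - (3)·1.000 - (-2)·1.000 - (1)·1.000) / (9) = 0.667
  x4 = (10 - (-4)·1.000 - (-2)·1.000 - (-3)·1.000) / (12) = 1.583

(-0.143, 0.333, 0.667, 1.583)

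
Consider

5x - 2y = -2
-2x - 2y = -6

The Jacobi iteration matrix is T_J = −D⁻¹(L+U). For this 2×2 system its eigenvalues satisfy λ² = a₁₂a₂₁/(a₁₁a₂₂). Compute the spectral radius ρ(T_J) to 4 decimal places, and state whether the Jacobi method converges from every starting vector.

0.6325

a₁₂a₂₁/(a₁₁a₂₂) = (-2)·(-2) / ((5)·(-2)) = -0.400000
ρ = √|-0.400000| = √0.400000 = 0.6325
ρ < 1, so Jacobi converges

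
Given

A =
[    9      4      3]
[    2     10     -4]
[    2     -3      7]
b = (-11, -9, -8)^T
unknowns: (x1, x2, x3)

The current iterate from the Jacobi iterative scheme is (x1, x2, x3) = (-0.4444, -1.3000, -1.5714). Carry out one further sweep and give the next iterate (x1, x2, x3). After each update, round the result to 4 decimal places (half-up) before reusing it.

(-0.1206, -1.4397, -1.5730)

One sweep:
  x1 = (-11 - (4)·-1.3000 - (3)·-1.5714) / (9) = -0.1206
  x2 = (-9 - (2)·-0.4444 - (-4)·-1.5714) / (10) = -1.4397
  x3 = (-8 - (2)·-0.4444 - (-3)·-1.3000) / (7) = -1.5730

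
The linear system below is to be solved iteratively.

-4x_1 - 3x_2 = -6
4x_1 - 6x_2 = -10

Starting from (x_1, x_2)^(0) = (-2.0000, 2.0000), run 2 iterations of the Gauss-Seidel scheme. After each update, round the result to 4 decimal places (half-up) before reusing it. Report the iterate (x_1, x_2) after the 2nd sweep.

(0.2500, 1.8333)

Iteration 1:
  x_1 = (-6 - (-3)·2.0000) / (-4) = 0.0000
  x_2 = (-10 - (4)·0.0000) / (-6) = 1.6667
Iteration 2:
  x_1 = (-6 - (-3)·1.6667) / (-4) = 0.2500
  x_2 = (-10 - (4)·0.2500) / (-6) = 1.8333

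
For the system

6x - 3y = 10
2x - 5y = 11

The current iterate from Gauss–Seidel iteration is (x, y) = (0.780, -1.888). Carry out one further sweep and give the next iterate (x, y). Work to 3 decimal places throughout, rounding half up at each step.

(0.723, -1.911)

One sweep:
  x = (10 - (-3)·-1.888) / (6) = 0.723
  y = (11 - (2)·0.723) / (-5) = -1.911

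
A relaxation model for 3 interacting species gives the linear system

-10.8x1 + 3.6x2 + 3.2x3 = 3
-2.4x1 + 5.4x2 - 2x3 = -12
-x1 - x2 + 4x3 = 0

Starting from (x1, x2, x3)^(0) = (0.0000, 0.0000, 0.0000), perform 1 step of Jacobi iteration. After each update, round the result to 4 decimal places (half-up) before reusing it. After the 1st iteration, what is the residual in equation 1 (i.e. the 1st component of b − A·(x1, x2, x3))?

7.9997

Iteration 1:
  x1 = (3 - (3.6)·0.0000 - (3.2)·0.0000) / (-10.8) = -0.2778
  x2 = (-12 - (-2.4)·0.0000 - (-2)·0.0000) / (5.4) = -2.2222
  x3 = (0 - (-1)·0.0000 - (-1)·0.0000) / (4) = 0.0000
Residual b − A·x = (7.9997, -0.6668, -2.5000)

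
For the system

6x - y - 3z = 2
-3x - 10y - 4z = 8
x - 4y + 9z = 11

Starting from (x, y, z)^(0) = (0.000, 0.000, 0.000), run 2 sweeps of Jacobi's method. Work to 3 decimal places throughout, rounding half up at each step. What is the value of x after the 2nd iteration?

Iteration 1:
  x = (2 - (-1)·0.000 - (-3)·0.000) / (6) = 0.333
  y = (8 - (-3)·0.000 - (-4)·0.000) / (-10) = -0.800
  z = (11 - (1)·0.000 - (-4)·0.000) / (9) = 1.222
Iteration 2:
  x = (2 - (-1)·-0.800 - (-3)·1.222) / (6) = 0.811
  y = (8 - (-3)·0.333 - (-4)·1.222) / (-10) = -1.389
  z = (11 - (1)·0.333 - (-4)·-0.800) / (9) = 0.830

0.811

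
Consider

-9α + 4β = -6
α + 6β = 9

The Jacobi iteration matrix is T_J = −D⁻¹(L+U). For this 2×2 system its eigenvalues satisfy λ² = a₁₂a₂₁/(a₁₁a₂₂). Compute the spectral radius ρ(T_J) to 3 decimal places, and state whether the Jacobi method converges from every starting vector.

a₁₂a₂₁/(a₁₁a₂₂) = (4)·(1) / ((-9)·(6)) = -0.074074
ρ = √|-0.074074| = √0.074074 = 0.272
ρ < 1, so Jacobi converges

0.272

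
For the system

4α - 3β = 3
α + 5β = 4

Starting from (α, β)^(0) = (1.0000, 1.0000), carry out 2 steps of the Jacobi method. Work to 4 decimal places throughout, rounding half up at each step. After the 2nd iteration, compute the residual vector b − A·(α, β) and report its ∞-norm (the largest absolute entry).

0.3000

Iteration 1:
  α = (3 - (-3)·1.0000) / (4) = 1.5000
  β = (4 - (1)·1.0000) / (5) = 0.6000
Iteration 2:
  α = (3 - (-3)·0.6000) / (4) = 1.2000
  β = (4 - (1)·1.5000) / (5) = 0.5000
Residual b − A·x = (-0.3000, 0.3000); ∞-norm = 0.3000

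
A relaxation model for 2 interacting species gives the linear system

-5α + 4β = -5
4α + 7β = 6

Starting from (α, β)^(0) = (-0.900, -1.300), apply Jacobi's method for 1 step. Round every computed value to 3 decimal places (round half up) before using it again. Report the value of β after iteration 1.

1.371

Iteration 1:
  α = (-5 - (4)·-1.300) / (-5) = -0.040
  β = (6 - (4)·-0.900) / (7) = 1.371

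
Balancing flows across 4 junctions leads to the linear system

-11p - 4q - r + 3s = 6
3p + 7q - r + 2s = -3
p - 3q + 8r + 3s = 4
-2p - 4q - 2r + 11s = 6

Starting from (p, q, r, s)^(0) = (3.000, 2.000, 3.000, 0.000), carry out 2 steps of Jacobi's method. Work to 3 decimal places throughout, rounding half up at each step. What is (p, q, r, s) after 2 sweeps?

Iteration 1:
  p = (6 - (-4)·2.000 - (-1)·3.000 - (3)·0.000) / (-11) = -1.545
  q = (-3 - (3)·3.000 - (-1)·3.000 - (2)·0.000) / (7) = -1.286
  r = (4 - (1)·3.000 - (-3)·2.000 - (3)·0.000) / (8) = 0.875
  s = (6 - (-2)·3.000 - (-4)·2.000 - (-2)·3.000) / (11) = 2.364
Iteration 2:
  p = (6 - (-4)·-1.286 - (-1)·0.875 - (3)·2.364) / (-11) = 0.487
  q = (-3 - (3)·-1.545 - (-1)·0.875 - (2)·2.364) / (7) = -0.317
  r = (4 - (1)·-1.545 - (-3)·-1.286 - (3)·2.364) / (8) = -0.676
  s = (6 - (-2)·-1.545 - (-4)·-1.286 - (-2)·0.875) / (11) = -0.044

(0.487, -0.317, -0.676, -0.044)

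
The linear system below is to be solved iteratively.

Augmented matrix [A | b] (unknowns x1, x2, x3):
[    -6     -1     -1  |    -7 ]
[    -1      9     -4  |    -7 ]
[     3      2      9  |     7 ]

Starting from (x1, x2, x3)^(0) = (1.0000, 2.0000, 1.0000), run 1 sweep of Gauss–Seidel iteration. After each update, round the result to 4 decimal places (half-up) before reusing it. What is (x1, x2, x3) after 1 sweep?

Iteration 1:
  x1 = (-7 - (-1)·2.0000 - (-1)·1.0000) / (-6) = 0.6667
  x2 = (-7 - (-1)·0.6667 - (-4)·1.0000) / (9) = -0.2593
  x3 = (7 - (3)·0.6667 - (2)·-0.2593) / (9) = 0.6132

(0.6667, -0.2593, 0.6132)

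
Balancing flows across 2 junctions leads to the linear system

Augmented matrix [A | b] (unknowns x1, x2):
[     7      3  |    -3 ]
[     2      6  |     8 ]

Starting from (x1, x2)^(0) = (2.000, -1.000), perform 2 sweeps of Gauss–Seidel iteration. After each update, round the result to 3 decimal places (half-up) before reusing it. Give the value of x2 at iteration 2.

Iteration 1:
  x1 = (-3 - (3)·-1.000) / (7) = 0.000
  x2 = (8 - (2)·0.000) / (6) = 1.333
Iteration 2:
  x1 = (-3 - (3)·1.333) / (7) = -1.000
  x2 = (8 - (2)·-1.000) / (6) = 1.667

1.667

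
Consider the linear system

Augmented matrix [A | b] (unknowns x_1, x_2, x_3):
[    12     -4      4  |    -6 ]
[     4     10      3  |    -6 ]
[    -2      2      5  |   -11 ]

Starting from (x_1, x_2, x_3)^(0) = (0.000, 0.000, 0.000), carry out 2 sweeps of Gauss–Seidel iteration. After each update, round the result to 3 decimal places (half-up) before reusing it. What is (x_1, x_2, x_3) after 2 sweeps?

(0.113, 0.027, -2.166)

Iteration 1:
  x_1 = (-6 - (-4)·0.000 - (4)·0.000) / (12) = -0.500
  x_2 = (-6 - (4)·-0.500 - (3)·0.000) / (10) = -0.400
  x_3 = (-11 - (-2)·-0.500 - (2)·-0.400) / (5) = -2.240
Iteration 2:
  x_1 = (-6 - (-4)·-0.400 - (4)·-2.240) / (12) = 0.113
  x_2 = (-6 - (4)·0.113 - (3)·-2.240) / (10) = 0.027
  x_3 = (-11 - (-2)·0.113 - (2)·0.027) / (5) = -2.166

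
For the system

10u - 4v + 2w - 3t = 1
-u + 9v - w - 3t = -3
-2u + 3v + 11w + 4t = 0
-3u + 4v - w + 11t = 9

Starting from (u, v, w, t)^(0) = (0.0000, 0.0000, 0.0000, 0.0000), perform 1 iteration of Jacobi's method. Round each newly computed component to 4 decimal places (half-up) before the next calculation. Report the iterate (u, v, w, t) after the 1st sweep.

(0.1000, -0.3333, 0.0000, 0.8182)

Iteration 1:
  u = (1 - (-4)·0.0000 - (2)·0.0000 - (-3)·0.0000) / (10) = 0.1000
  v = (-3 - (-1)·0.0000 - (-1)·0.0000 - (-3)·0.0000) / (9) = -0.3333
  w = (0 - (-2)·0.0000 - (3)·0.0000 - (4)·0.0000) / (11) = 0.0000
  t = (9 - (-3)·0.0000 - (4)·0.0000 - (-1)·0.0000) / (11) = 0.8182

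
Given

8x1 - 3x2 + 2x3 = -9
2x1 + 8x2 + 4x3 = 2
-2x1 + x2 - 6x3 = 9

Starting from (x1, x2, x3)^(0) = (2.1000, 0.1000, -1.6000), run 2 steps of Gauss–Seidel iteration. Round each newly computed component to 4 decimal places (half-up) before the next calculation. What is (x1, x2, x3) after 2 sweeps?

Iteration 1:
  x1 = (-9 - (-3)·0.1000 - (2)·-1.6000) / (8) = -0.6875
  x2 = (2 - (2)·-0.6875 - (4)·-1.6000) / (8) = 1.2219
  x3 = (9 - (-2)·-0.6875 - (1)·1.2219) / (-6) = -1.0672
Iteration 2:
  x1 = (-9 - (-3)·1.2219 - (2)·-1.0672) / (8) = -0.4000
  x2 = (2 - (2)·-0.4000 - (4)·-1.0672) / (8) = 0.8836
  x3 = (9 - (-2)·-0.4000 - (1)·0.8836) / (-6) = -1.2194

(-0.4000, 0.8836, -1.2194)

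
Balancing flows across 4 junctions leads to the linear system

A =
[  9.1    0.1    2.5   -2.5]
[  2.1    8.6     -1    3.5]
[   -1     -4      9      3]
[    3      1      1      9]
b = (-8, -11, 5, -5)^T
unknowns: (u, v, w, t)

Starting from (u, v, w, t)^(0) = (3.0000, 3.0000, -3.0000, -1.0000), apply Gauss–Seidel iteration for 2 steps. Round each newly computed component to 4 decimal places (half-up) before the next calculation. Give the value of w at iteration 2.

Iteration 1:
  u = (-8 - (0.1)·3.0000 - (2.5)·-3.0000 - (-2.5)·-1.0000) / (9.1) = -0.3626
  v = (-11 - (2.1)·-0.3626 - (-1)·-3.0000 - (3.5)·-1.0000) / (8.6) = -1.1324
  w = (5 - (-1)·-0.3626 - (-4)·-1.1324 - (3)·-1.0000) / (9) = 0.3453
  t = (-5 - (3)·-0.3626 - (1)·-1.1324 - (1)·0.3453) / (9) = -0.3472
Iteration 2:
  u = (-8 - (0.1)·-1.1324 - (2.5)·0.3453 - (-2.5)·-0.3472) / (9.1) = -1.0569
  v = (-11 - (2.1)·-1.0569 - (-1)·0.3453 - (3.5)·-0.3472) / (8.6) = -0.8395
  w = (5 - (-1)·-1.0569 - (-4)·-0.8395 - (3)·-0.3472) / (9) = 0.1807
  t = (-5 - (3)·-1.0569 - (1)·-0.8395 - (1)·0.1807) / (9) = -0.1301

0.1807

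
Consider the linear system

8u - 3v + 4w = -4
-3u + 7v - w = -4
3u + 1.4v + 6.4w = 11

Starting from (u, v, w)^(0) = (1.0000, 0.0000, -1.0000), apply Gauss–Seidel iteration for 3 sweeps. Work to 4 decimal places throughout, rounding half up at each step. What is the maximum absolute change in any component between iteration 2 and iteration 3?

0.5548

Iteration 1:
  u = (-4 - (-3)·0.0000 - (4)·-1.0000) / (8) = 0.0000
  v = (-4 - (-3)·0.0000 - (-1)·-1.0000) / (7) = -0.7143
  w = (11 - (3)·0.0000 - (1.4)·-0.7143) / (6.4) = 1.8750
Iteration 2:
  u = (-4 - (-3)·-0.7143 - (4)·1.8750) / (8) = -1.7054
  v = (-4 - (-3)·-1.7054 - (-1)·1.8750) / (7) = -1.0345
  w = (11 - (3)·-1.7054 - (1.4)·-1.0345) / (6.4) = 2.7445
Iteration 3:
  u = (-4 - (-3)·-1.0345 - (4)·2.7445) / (8) = -2.2602
  v = (-4 - (-3)·-2.2602 - (-1)·2.7445) / (7) = -1.1480
  w = (11 - (3)·-2.2602 - (1.4)·-1.1480) / (6.4) = 3.0293
Change: (-0.5548, -0.1135, 0.2848) → max |·| = 0.5548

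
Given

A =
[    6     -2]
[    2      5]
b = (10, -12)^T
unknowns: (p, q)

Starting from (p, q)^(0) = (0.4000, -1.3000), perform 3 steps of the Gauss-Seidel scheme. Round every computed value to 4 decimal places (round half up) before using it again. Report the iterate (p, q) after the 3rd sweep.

Iteration 1:
  p = (10 - (-2)·-1.3000) / (6) = 1.2333
  q = (-12 - (2)·1.2333) / (5) = -2.8933
Iteration 2:
  p = (10 - (-2)·-2.8933) / (6) = 0.7022
  q = (-12 - (2)·0.7022) / (5) = -2.6809
Iteration 3:
  p = (10 - (-2)·-2.6809) / (6) = 0.7730
  q = (-12 - (2)·0.7730) / (5) = -2.7092

(0.7730, -2.7092)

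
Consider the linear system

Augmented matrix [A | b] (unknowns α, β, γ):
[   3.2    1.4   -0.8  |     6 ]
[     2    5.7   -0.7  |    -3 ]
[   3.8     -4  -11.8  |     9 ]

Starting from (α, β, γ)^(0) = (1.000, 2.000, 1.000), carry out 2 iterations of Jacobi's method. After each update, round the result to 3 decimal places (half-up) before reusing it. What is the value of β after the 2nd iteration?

-1.102

Iteration 1:
  α = (6 - (1.4)·2.000 - (-0.8)·1.000) / (3.2) = 1.250
  β = (-3 - (2)·1.000 - (-0.7)·1.000) / (5.7) = -0.754
  γ = (9 - (3.8)·1.000 - (-4)·2.000) / (-11.8) = -1.119
Iteration 2:
  α = (6 - (1.4)·-0.754 - (-0.8)·-1.119) / (3.2) = 1.925
  β = (-3 - (2)·1.250 - (-0.7)·-1.119) / (5.7) = -1.102
  γ = (9 - (3.8)·1.250 - (-4)·-0.754) / (-11.8) = -0.105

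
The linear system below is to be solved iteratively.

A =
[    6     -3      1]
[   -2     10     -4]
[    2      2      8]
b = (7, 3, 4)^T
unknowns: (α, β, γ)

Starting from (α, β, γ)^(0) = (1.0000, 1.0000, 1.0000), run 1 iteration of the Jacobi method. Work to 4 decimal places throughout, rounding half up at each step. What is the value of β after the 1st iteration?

0.9000

Iteration 1:
  α = (7 - (-3)·1.0000 - (1)·1.0000) / (6) = 1.5000
  β = (3 - (-2)·1.0000 - (-4)·1.0000) / (10) = 0.9000
  γ = (4 - (2)·1.0000 - (2)·1.0000) / (8) = 0.0000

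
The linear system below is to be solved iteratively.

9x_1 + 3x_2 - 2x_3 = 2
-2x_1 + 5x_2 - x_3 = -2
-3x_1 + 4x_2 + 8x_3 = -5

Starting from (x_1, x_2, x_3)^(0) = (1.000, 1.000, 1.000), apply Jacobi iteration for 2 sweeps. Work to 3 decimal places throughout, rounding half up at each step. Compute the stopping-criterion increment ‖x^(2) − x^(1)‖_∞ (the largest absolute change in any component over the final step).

0.706

Iteration 1:
  x_1 = (2 - (3)·1.000 - (-2)·1.000) / (9) = 0.111
  x_2 = (-2 - (-2)·1.000 - (-1)·1.000) / (5) = 0.200
  x_3 = (-5 - (-3)·1.000 - (4)·1.000) / (8) = -0.750
Iteration 2:
  x_1 = (2 - (3)·0.200 - (-2)·-0.750) / (9) = -0.011
  x_2 = (-2 - (-2)·0.111 - (-1)·-0.750) / (5) = -0.506
  x_3 = (-5 - (-3)·0.111 - (4)·0.200) / (8) = -0.683
Change: (-0.122, -0.706, 0.067) → max |·| = 0.706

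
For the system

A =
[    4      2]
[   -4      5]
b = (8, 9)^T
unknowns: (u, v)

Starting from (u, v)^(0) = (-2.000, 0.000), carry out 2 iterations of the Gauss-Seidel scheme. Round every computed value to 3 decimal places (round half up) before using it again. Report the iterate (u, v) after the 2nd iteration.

Iteration 1:
  u = (8 - (2)·0.000) / (4) = 2.000
  v = (9 - (-4)·2.000) / (5) = 3.400
Iteration 2:
  u = (8 - (2)·3.400) / (4) = 0.300
  v = (9 - (-4)·0.300) / (5) = 2.040

(0.300, 2.040)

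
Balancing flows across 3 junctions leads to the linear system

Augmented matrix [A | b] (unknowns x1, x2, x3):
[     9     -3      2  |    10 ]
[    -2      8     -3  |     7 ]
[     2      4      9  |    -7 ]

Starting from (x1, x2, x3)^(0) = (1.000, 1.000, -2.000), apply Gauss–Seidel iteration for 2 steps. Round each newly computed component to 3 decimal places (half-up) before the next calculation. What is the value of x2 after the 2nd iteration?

Iteration 1:
  x1 = (10 - (-3)·1.000 - (2)·-2.000) / (9) = 1.889
  x2 = (7 - (-2)·1.889 - (-3)·-2.000) / (8) = 0.597
  x3 = (-7 - (2)·1.889 - (4)·0.597) / (9) = -1.463
Iteration 2:
  x1 = (10 - (-3)·0.597 - (2)·-1.463) / (9) = 1.635
  x2 = (7 - (-2)·1.635 - (-3)·-1.463) / (8) = 0.735
  x3 = (-7 - (2)·1.635 - (4)·0.735) / (9) = -1.468

0.735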